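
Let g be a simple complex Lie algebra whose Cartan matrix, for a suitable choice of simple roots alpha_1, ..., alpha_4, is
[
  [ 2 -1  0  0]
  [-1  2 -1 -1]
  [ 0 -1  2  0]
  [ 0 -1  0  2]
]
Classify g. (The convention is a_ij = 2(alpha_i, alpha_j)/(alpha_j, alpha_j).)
The matrix has rank 4 with 2's on the diagonal. Reading the off-diagonal entries as Dynkin edges (a single edge where a_ij = a_ji = -1; a double or triple edge where a_ij * a_ji = 2 or 3), the diagram is a chain of 2 nodes with a fork of two nodes at one end (D_4). One simple-root ordering that puts it in standard form is (alpha_3, alpha_2, alpha_1, alpha_4). So the algebra is type D_4, i.e. so(8).

D4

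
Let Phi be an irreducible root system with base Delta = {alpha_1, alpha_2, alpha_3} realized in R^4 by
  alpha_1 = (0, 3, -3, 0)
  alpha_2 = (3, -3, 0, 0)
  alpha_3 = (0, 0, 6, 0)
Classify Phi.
Compute the Cartan integers a_ij = 2(alpha_i, alpha_j)/(alpha_j, alpha_j); the resulting 3x3 Cartan matrix is
[[2, -1, -1], [-1, 2, 0], [-2, 0, 2]].
The roots have two lengths (squared-length ratio 2:1); the short ones are alpha_{1,2}. The associated Dynkin diagram is a chain of 3 nodes with a double edge at one end; the terminal node there is the unique long simple root (C_3), so the type is C_3 (the algebra sp(6)).

C_3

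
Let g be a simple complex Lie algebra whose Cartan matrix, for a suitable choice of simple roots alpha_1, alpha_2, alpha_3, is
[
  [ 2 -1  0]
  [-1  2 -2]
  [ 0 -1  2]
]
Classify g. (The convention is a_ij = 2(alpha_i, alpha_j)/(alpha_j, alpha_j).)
The matrix has rank 3 with 2's on the diagonal. Reading the off-diagonal entries as Dynkin edges (a single edge where a_ij = a_ji = -1; a double or triple edge where a_ij * a_ji = 2 or 3), the diagram is a chain of 3 nodes with a double edge at one end; the terminal node there is the unique short simple root (B_3). One simple-root ordering that puts it in standard form is (alpha_1, alpha_2, alpha_3). So the algebra is type B_3, i.e. so(7).

B3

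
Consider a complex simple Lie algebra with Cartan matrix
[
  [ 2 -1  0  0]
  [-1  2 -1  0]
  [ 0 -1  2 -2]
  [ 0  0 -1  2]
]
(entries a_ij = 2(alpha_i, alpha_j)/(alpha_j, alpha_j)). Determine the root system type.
B4

The matrix has rank 4 with 2's on the diagonal. Reading the off-diagonal entries as Dynkin edges (a single edge where a_ij = a_ji = -1; a double or triple edge where a_ij * a_ji = 2 or 3), the diagram is a chain of 4 nodes with a double edge at one end; the terminal node there is the unique short simple root (B_4). One simple-root ordering that puts it in standard form is (alpha_1, alpha_2, alpha_3, alpha_4). So the algebra is type B_4, i.e. so(9).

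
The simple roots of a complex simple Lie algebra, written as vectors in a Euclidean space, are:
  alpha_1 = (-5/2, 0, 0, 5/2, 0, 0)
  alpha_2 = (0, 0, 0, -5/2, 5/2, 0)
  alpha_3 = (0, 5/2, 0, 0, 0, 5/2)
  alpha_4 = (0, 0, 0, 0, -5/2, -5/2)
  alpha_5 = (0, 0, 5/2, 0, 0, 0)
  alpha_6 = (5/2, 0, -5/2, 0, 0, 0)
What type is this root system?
Compute the Cartan integers a_ij = 2(alpha_i, alpha_j)/(alpha_j, alpha_j); the resulting 6x6 Cartan matrix is
[[2, -1, 0, 0, 0, -1], [-1, 2, 0, -1, 0, 0], [0, 0, 2, -1, 0, 0], [0, -1, -1, 2, 0, 0], [0, 0, 0, 0, 2, -1], [-1, 0, 0, 0, -2, 2]].
The roots have two lengths (squared-length ratio 2:1); the short ones are alpha_{5}. The associated Dynkin diagram is a chain of 6 nodes with a double edge at one end; the terminal node there is the unique short simple root (B_6), so the type is B_6 (the algebra so(13)).

B_6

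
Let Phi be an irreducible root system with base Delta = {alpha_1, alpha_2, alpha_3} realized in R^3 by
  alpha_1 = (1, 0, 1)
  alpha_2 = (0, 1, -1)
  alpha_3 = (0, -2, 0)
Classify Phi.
type C_3

Compute the Cartan integers a_ij = 2(alpha_i, alpha_j)/(alpha_j, alpha_j); the resulting 3x3 Cartan matrix is
[[2, -1, 0], [-1, 2, -1], [0, -2, 2]].
The roots have two lengths (squared-length ratio 2:1); the short ones are alpha_{1,2}. The associated Dynkin diagram is a chain of 3 nodes with a double edge at one end; the terminal node there is the unique long simple root (C_3), so the type is C_3 (the algebra sp(6)).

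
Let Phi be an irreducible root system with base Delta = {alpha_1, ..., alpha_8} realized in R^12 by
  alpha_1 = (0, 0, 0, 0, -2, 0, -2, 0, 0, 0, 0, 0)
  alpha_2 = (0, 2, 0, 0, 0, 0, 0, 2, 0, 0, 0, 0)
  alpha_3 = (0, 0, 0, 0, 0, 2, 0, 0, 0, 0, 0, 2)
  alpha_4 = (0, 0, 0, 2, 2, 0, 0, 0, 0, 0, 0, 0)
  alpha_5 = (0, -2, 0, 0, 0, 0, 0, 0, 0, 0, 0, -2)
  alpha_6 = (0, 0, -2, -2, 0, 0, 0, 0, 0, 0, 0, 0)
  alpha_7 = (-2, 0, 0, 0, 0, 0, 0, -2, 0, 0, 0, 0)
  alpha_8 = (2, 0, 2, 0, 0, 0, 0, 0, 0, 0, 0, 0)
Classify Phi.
Compute the Cartan integers a_ij = 2(alpha_i, alpha_j)/(alpha_j, alpha_j); the resulting 8x8 Cartan matrix is
[[2, 0, 0, -1, 0, 0, 0, 0], [0, 2, 0, 0, -1, 0, -1, 0], [0, 0, 2, 0, -1, 0, 0, 0], [-1, 0, 0, 2, 0, -1, 0, 0], [0, -1, -1, 0, 2, 0, 0, 0], [0, 0, 0, -1, 0, 2, 0, -1], [0, -1, 0, 0, 0, 0, 2, -1], [0, 0, 0, 0, 0, -1, -1, 2]].
All simple roots have the same length, so the diagram is simply laced. The associated Dynkin diagram is a chain of 8 nodes with single edges (A_8), so the type is A_8 (the algebra sl(9)).

type A_8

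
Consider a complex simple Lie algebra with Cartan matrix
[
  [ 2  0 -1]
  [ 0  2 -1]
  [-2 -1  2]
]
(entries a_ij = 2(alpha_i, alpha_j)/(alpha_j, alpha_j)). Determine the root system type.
type B_3

The matrix has rank 3 with 2's on the diagonal. Reading the off-diagonal entries as Dynkin edges (a single edge where a_ij = a_ji = -1; a double or triple edge where a_ij * a_ji = 2 or 3), the diagram is a chain of 3 nodes with a double edge at one end; the terminal node there is the unique short simple root (B_3). One simple-root ordering that puts it in standard form is (alpha_2, alpha_3, alpha_1). So the algebra is type B_3, i.e. so(7).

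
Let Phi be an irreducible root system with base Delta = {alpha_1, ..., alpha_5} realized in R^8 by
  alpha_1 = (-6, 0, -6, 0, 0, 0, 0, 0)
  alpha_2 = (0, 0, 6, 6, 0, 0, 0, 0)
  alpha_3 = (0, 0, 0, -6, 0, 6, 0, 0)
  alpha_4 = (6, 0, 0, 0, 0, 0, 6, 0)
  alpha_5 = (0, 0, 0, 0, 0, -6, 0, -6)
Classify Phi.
A_5

Compute the Cartan integers a_ij = 2(alpha_i, alpha_j)/(alpha_j, alpha_j); the resulting 5x5 Cartan matrix is
[[2, -1, 0, -1, 0], [-1, 2, -1, 0, 0], [0, -1, 2, 0, -1], [-1, 0, 0, 2, 0], [0, 0, -1, 0, 2]].
All simple roots have the same length, so the diagram is simply laced. The associated Dynkin diagram is a chain of 5 nodes with single edges (A_5), so the type is A_5 (the algebra sl(6)).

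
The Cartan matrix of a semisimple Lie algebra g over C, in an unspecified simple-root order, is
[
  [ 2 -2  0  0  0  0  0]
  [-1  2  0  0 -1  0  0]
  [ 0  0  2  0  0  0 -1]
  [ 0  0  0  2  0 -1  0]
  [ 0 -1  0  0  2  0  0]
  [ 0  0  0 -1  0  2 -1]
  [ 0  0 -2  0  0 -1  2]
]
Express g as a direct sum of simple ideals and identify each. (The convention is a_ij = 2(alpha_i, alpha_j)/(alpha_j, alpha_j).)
The diagram associated to this matrix has two connected components: the simple roots {alpha_3, alpha_4, alpha_6, alpha_7} form a chain of 4 nodes with a double edge at one end; the terminal node there is the unique short simple root (B_4), and {alpha_1, alpha_2, alpha_5} form a chain of 3 nodes with a double edge at one end; the terminal node there is the unique long simple root (C_3). A semisimple Lie algebra decomposes uniquely as the direct sum of simple ideals, one per connected component of its Dynkin diagram, so g ≅ B_4 ⊕ C_3 (dimension 36 + 21 = 57).

B_4 + C_3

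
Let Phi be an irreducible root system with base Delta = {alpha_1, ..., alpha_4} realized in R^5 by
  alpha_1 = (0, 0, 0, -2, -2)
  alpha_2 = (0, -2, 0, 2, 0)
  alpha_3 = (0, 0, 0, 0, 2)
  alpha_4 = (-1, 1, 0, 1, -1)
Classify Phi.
Compute the Cartan integers a_ij = 2(alpha_i, alpha_j)/(alpha_j, alpha_j); the resulting 4x4 Cartan matrix is
[[2, -1, -2, 0], [-1, 2, 0, 0], [-1, 0, 2, -1], [0, 0, -1, 2]].
The roots have two lengths (squared-length ratio 2:1); the short ones are alpha_{3,4}. The associated Dynkin diagram is a chain of 4 nodes with a double edge between the middle two (F_4), so the type is F_4.

F_4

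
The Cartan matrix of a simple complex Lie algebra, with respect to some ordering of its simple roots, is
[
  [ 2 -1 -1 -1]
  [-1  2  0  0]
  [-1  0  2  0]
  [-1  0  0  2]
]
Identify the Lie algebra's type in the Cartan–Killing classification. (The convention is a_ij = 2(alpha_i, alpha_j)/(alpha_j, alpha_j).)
D4

The matrix has rank 4 with 2's on the diagonal. Reading the off-diagonal entries as Dynkin edges (a single edge where a_ij = a_ji = -1; a double or triple edge where a_ij * a_ji = 2 or 3), the diagram is a chain of 2 nodes with a fork of two nodes at one end (D_4). One simple-root ordering that puts it in standard form is (alpha_4, alpha_1, alpha_2, alpha_3). So the algebra is type D_4, i.e. so(8).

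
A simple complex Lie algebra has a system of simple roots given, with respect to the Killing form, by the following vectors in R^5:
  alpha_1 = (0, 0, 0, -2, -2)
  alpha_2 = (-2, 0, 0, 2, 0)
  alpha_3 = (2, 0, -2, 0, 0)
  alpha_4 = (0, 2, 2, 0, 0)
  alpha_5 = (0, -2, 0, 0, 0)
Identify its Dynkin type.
B5

Compute the Cartan integers a_ij = 2(alpha_i, alpha_j)/(alpha_j, alpha_j); the resulting 5x5 Cartan matrix is
[[2, -1, 0, 0, 0], [-1, 2, -1, 0, 0], [0, -1, 2, -1, 0], [0, 0, -1, 2, -2], [0, 0, 0, -1, 2]].
The roots have two lengths (squared-length ratio 2:1); the short ones are alpha_{5}. The associated Dynkin diagram is a chain of 5 nodes with a double edge at one end; the terminal node there is the unique short simple root (B_5), so the type is B_5 (the algebra so(11)).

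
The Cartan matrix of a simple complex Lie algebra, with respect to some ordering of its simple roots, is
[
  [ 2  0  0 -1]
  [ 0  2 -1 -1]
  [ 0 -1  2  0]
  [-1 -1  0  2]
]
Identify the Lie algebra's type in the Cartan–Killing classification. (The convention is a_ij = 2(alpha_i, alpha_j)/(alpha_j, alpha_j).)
The matrix has rank 4 with 2's on the diagonal. Reading the off-diagonal entries as Dynkin edges (a single edge where a_ij = a_ji = -1; a double or triple edge where a_ij * a_ji = 2 or 3), the diagram is a chain of 4 nodes with single edges (A_4). One simple-root ordering that puts it in standard form is (alpha_3, alpha_2, alpha_4, alpha_1). So the algebra is type A_4, i.e. sl(5).

type A_4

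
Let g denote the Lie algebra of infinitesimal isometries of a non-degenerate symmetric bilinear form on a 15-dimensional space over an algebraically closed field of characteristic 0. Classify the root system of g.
This is so(15) with 15 odd, which has dimension 15(15-1)/2 = 105 and rank (15-1)/2 = 7. In the classification of classical Lie algebras, the orthogonal algebra so(2n+1) in an odd number of variables has type B_n; here n = 7, so the Dynkin diagram is a chain of 7 nodes with a double edge at one end; the terminal node there is the unique short simple root (B_7). Hence the type is B_7.

B_7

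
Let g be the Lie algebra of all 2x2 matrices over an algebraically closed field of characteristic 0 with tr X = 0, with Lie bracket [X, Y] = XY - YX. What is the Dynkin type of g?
A_1 (sl(2))

This is sl(2), which has dimension 2^2 - 1 = 3 and rank 2 - 1 = 1 (a Cartan subalgebra is the diagonal traceless matrices). In the classification of classical Lie algebras, the special linear algebra sl(n+1) has type A_n; here n = 1, so the Dynkin diagram is a chain of 1 nodes with single edges (A_1). Hence the type is A_1.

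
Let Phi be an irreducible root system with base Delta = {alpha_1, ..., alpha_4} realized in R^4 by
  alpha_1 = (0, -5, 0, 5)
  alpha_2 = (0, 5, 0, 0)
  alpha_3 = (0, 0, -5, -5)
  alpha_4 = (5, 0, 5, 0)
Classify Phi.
Compute the Cartan integers a_ij = 2(alpha_i, alpha_j)/(alpha_j, alpha_j); the resulting 4x4 Cartan matrix is
[[2, -2, -1, 0], [-1, 2, 0, 0], [-1, 0, 2, -1], [0, 0, -1, 2]].
The roots have two lengths (squared-length ratio 2:1); the short ones are alpha_{2}. The associated Dynkin diagram is a chain of 4 nodes with a double edge at one end; the terminal node there is the unique short simple root (B_4), so the type is B_4 (the algebra so(9)).

B4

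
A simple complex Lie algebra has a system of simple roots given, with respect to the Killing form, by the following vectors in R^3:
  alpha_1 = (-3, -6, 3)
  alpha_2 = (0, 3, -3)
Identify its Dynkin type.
G_2

Compute the Cartan integers a_ij = 2(alpha_i, alpha_j)/(alpha_j, alpha_j); the resulting 2x2 Cartan matrix is
[[2, -3], [-1, 2]].
The roots have two lengths (squared-length ratio 3:1); the short ones are alpha_{2}. The associated Dynkin diagram is two nodes joined by a triple edge (G_2), so the type is G_2.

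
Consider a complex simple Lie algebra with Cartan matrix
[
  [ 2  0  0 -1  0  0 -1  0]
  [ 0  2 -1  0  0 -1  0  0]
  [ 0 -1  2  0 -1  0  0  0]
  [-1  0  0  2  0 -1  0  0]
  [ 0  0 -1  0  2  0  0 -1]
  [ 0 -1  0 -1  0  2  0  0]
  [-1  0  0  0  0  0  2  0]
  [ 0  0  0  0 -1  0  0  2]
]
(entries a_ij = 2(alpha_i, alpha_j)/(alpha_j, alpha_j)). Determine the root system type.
A8

The matrix has rank 8 with 2's on the diagonal. Reading the off-diagonal entries as Dynkin edges (a single edge where a_ij = a_ji = -1; a double or triple edge where a_ij * a_ji = 2 or 3), the diagram is a chain of 8 nodes with single edges (A_8). One simple-root ordering that puts it in standard form is (alpha_8, alpha_5, alpha_3, alpha_2, alpha_6, alpha_4, alpha_1, alpha_7). So the algebra is type A_8, i.e. sl(9).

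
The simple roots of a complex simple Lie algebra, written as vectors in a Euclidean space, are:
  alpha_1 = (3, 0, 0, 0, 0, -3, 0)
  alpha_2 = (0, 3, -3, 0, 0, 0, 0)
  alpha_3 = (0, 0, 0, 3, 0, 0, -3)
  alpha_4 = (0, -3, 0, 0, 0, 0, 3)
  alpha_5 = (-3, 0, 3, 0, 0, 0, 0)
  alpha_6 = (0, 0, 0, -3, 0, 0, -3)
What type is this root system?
D_6 (so(12))

Compute the Cartan integers a_ij = 2(alpha_i, alpha_j)/(alpha_j, alpha_j); the resulting 6x6 Cartan matrix is
[[2, 0, 0, 0, -1, 0], [0, 2, 0, -1, -1, 0], [0, 0, 2, -1, 0, 0], [0, -1, -1, 2, 0, -1], [-1, -1, 0, 0, 2, 0], [0, 0, 0, -1, 0, 2]].
All simple roots have the same length, so the diagram is simply laced. The associated Dynkin diagram is a chain of 4 nodes with a fork of two nodes at one end (D_6), so the type is D_6 (the algebra so(12)).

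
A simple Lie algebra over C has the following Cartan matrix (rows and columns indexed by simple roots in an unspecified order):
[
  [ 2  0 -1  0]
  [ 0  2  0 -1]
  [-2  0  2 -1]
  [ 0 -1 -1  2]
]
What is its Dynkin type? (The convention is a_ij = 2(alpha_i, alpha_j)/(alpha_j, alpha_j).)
The matrix has rank 4 with 2's on the diagonal. Reading the off-diagonal entries as Dynkin edges (a single edge where a_ij = a_ji = -1; a double or triple edge where a_ij * a_ji = 2 or 3), the diagram is a chain of 4 nodes with a double edge at one end; the terminal node there is the unique short simple root (B_4). One simple-root ordering that puts it in standard form is (alpha_2, alpha_4, alpha_3, alpha_1). So the algebra is type B_4, i.e. so(9).

B4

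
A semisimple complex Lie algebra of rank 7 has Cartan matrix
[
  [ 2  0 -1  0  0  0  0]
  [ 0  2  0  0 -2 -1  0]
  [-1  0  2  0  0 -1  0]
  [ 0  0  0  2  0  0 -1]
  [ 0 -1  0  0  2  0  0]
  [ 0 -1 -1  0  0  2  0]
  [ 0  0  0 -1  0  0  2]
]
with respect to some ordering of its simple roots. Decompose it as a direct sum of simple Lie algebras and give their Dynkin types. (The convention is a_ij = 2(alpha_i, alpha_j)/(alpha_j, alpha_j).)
A2 + B5

The diagram associated to this matrix has two connected components: the simple roots {alpha_4, alpha_7} form a chain of 2 nodes with single edges (A_2), and {alpha_1, alpha_2, alpha_3, alpha_5, alpha_6} form a chain of 5 nodes with a double edge at one end; the terminal node there is the unique short simple root (B_5). A semisimple Lie algebra decomposes uniquely as the direct sum of simple ideals, one per connected component of its Dynkin diagram, so g ≅ A_2 ⊕ B_5 (dimension 8 + 55 = 63).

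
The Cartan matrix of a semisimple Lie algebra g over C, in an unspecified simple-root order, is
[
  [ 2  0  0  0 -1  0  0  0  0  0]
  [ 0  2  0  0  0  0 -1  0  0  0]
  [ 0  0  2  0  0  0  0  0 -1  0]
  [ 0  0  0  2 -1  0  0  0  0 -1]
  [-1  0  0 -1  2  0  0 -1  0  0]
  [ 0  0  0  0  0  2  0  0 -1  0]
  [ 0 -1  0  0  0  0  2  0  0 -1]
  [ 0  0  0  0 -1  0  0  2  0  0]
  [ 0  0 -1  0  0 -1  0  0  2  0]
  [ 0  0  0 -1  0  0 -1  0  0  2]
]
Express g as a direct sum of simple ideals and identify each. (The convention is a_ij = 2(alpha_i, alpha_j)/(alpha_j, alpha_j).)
A_3 ⊕ D_7

The diagram associated to this matrix has two connected components: the simple roots {alpha_3, alpha_6, alpha_9} form a chain of 3 nodes with single edges (A_3), and {alpha_1, alpha_2, alpha_4, alpha_5, alpha_7, alpha_8, alpha_10} form a chain of 5 nodes with a fork of two nodes at one end (D_7). A semisimple Lie algebra decomposes uniquely as the direct sum of simple ideals, one per connected component of its Dynkin diagram, so g ≅ A_3 ⊕ D_7 (dimension 15 + 91 = 106).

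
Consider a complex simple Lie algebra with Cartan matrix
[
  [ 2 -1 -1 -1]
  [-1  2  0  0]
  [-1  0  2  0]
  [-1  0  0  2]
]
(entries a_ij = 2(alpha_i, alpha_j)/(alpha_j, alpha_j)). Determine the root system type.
The matrix has rank 4 with 2's on the diagonal. Reading the off-diagonal entries as Dynkin edges (a single edge where a_ij = a_ji = -1; a double or triple edge where a_ij * a_ji = 2 or 3), the diagram is a chain of 2 nodes with a fork of two nodes at one end (D_4). One simple-root ordering that puts it in standard form is (alpha_2, alpha_1, alpha_3, alpha_4). So the algebra is type D_4, i.e. so(8).

D4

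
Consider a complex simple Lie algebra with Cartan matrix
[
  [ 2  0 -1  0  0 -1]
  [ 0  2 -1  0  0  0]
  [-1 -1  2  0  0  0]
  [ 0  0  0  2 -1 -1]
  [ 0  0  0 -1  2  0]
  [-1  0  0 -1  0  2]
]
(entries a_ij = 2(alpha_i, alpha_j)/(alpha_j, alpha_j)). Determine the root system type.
A_6 (sl(7))

The matrix has rank 6 with 2's on the diagonal. Reading the off-diagonal entries as Dynkin edges (a single edge where a_ij = a_ji = -1; a double or triple edge where a_ij * a_ji = 2 or 3), the diagram is a chain of 6 nodes with single edges (A_6). One simple-root ordering that puts it in standard form is (alpha_5, alpha_4, alpha_6, alpha_1, alpha_3, alpha_2). So the algebra is type A_6, i.e. sl(7).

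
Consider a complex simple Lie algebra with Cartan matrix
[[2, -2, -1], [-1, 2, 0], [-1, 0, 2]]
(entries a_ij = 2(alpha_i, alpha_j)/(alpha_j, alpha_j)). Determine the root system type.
The matrix has rank 3 with 2's on the diagonal. Reading the off-diagonal entries as Dynkin edges (a single edge where a_ij = a_ji = -1; a double or triple edge where a_ij * a_ji = 2 or 3), the diagram is a chain of 3 nodes with a double edge at one end; the terminal node there is the unique short simple root (B_3). One simple-root ordering that puts it in standard form is (alpha_3, alpha_1, alpha_2). So the algebra is type B_3, i.e. so(7).

type B_3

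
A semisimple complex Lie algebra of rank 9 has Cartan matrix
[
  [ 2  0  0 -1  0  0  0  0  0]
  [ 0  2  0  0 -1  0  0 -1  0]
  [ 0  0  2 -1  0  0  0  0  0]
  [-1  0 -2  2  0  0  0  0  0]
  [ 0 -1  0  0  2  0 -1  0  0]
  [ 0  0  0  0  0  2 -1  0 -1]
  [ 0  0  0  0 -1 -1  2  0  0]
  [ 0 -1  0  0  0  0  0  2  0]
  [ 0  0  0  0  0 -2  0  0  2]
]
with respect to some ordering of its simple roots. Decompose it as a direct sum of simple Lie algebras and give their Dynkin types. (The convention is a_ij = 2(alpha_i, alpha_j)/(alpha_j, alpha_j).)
The diagram associated to this matrix has two connected components: the simple roots {alpha_1, alpha_3, alpha_4} form a chain of 3 nodes with a double edge at one end; the terminal node there is the unique short simple root (B_3), and {alpha_2, alpha_5, alpha_6, alpha_7, alpha_8, alpha_9} form a chain of 6 nodes with a double edge at one end; the terminal node there is the unique long simple root (C_6). A semisimple Lie algebra decomposes uniquely as the direct sum of simple ideals, one per connected component of its Dynkin diagram, so g ≅ B_3 ⊕ C_6 (dimension 21 + 78 = 99).

type B_3 + type C_6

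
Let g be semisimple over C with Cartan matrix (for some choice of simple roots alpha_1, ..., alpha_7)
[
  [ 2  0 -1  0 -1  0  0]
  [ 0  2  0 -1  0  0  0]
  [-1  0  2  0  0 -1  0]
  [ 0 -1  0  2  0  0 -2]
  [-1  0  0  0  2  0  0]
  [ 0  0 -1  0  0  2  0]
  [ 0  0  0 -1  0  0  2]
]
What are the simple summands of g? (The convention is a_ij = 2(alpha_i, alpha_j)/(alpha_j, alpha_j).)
The diagram associated to this matrix has two connected components: the simple roots {alpha_1, alpha_3, alpha_5, alpha_6} form a chain of 4 nodes with single edges (A_4), and {alpha_2, alpha_4, alpha_7} form a chain of 3 nodes with a double edge at one end; the terminal node there is the unique short simple root (B_3). A semisimple Lie algebra decomposes uniquely as the direct sum of simple ideals, one per connected component of its Dynkin diagram, so g ≅ A_4 ⊕ B_3 (dimension 24 + 21 = 45).

A4 ⊕ B3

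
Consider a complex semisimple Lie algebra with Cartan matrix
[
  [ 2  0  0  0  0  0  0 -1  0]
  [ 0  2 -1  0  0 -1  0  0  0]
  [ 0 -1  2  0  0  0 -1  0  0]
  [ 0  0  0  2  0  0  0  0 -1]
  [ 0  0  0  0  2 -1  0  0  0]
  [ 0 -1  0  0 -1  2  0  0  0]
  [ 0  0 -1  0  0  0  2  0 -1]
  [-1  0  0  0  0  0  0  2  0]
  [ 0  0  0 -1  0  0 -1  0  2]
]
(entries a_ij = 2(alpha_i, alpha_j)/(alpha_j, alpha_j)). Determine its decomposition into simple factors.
A_2 (sl(3)) + A_7 (sl(8))

The diagram associated to this matrix has two connected components: the simple roots {alpha_1, alpha_8} form a chain of 2 nodes with single edges (A_2), and {alpha_2, alpha_3, alpha_4, alpha_5, alpha_6, alpha_7, alpha_9} form a chain of 7 nodes with single edges (A_7). A semisimple Lie algebra decomposes uniquely as the direct sum of simple ideals, one per connected component of its Dynkin diagram, so g ≅ A_2 ⊕ A_7 (dimension 8 + 63 = 71).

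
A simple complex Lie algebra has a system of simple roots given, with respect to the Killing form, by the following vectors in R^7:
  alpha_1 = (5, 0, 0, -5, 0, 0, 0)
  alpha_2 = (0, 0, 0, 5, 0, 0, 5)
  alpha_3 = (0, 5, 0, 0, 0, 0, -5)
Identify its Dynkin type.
A_3

Compute the Cartan integers a_ij = 2(alpha_i, alpha_j)/(alpha_j, alpha_j); the resulting 3x3 Cartan matrix is
[[2, -1, 0], [-1, 2, -1], [0, -1, 2]].
All simple roots have the same length, so the diagram is simply laced. The associated Dynkin diagram is a chain of 3 nodes with single edges (A_3), so the type is A_3 (the algebra sl(4)).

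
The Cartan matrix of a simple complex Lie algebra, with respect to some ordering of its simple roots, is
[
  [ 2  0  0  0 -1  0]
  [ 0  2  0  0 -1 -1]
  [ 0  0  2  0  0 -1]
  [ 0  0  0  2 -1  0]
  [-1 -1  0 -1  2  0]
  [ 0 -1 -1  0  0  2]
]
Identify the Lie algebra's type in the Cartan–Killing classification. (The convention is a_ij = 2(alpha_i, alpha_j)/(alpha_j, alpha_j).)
The matrix has rank 6 with 2's on the diagonal. Reading the off-diagonal entries as Dynkin edges (a single edge where a_ij = a_ji = -1; a double or triple edge where a_ij * a_ji = 2 or 3), the diagram is a chain of 4 nodes with a fork of two nodes at one end (D_6). One simple-root ordering that puts it in standard form is (alpha_3, alpha_6, alpha_2, alpha_5, alpha_4, alpha_1). So the algebra is type D_6, i.e. so(12).

type D_6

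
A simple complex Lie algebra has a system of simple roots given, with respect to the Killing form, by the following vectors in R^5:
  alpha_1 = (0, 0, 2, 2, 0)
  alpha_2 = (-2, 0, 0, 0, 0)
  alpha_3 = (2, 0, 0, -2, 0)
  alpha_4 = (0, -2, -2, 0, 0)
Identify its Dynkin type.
Compute the Cartan integers a_ij = 2(alpha_i, alpha_j)/(alpha_j, alpha_j); the resulting 4x4 Cartan matrix is
[[2, 0, -1, -1], [0, 2, -1, 0], [-1, -2, 2, 0], [-1, 0, 0, 2]].
The roots have two lengths (squared-length ratio 2:1); the short ones are alpha_{2}. The associated Dynkin diagram is a chain of 4 nodes with a double edge at one end; the terminal node there is the unique short simple root (B_4), so the type is B_4 (the algebra so(9)).

type B_4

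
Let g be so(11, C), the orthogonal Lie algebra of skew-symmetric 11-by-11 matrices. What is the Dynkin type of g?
This is so(11) with 11 odd, which has dimension 11(11-1)/2 = 55 and rank (11-1)/2 = 5. In the classification of classical Lie algebras, the orthogonal algebra so(2n+1) in an odd number of variables has type B_n; here n = 5, so the Dynkin diagram is a chain of 5 nodes with a double edge at one end; the terminal node there is the unique short simple root (B_5). Hence the type is B_5.

B_5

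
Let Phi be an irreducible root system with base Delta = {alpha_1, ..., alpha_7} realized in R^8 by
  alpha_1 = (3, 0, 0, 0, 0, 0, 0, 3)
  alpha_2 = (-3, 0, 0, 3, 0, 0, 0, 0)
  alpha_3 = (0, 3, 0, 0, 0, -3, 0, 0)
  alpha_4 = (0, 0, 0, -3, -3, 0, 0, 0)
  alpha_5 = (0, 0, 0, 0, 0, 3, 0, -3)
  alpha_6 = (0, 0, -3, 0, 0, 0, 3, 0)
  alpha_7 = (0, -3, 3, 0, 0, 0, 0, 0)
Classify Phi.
A7

Compute the Cartan integers a_ij = 2(alpha_i, alpha_j)/(alpha_j, alpha_j); the resulting 7x7 Cartan matrix is
[[2, -1, 0, 0, -1, 0, 0], [-1, 2, 0, -1, 0, 0, 0], [0, 0, 2, 0, -1, 0, -1], [0, -1, 0, 2, 0, 0, 0], [-1, 0, -1, 0, 2, 0, 0], [0, 0, 0, 0, 0, 2, -1], [0, 0, -1, 0, 0, -1, 2]].
All simple roots have the same length, so the diagram is simply laced. The associated Dynkin diagram is a chain of 7 nodes with single edges (A_7), so the type is A_7 (the algebra sl(8)).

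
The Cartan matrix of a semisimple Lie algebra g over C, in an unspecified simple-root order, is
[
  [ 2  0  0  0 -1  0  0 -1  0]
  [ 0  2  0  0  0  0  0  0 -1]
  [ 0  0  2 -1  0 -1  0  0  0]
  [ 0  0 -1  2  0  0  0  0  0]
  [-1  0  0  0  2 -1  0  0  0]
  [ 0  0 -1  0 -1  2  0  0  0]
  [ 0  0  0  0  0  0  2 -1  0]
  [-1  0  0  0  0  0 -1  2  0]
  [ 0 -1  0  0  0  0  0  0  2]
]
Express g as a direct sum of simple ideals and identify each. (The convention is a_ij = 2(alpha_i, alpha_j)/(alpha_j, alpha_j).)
The diagram associated to this matrix has two connected components: the simple roots {alpha_2, alpha_9} form a chain of 2 nodes with single edges (A_2), and {alpha_1, alpha_3, alpha_4, alpha_5, alpha_6, alpha_7, alpha_8} form a chain of 7 nodes with single edges (A_7). A semisimple Lie algebra decomposes uniquely as the direct sum of simple ideals, one per connected component of its Dynkin diagram, so g ≅ A_2 ⊕ A_7 (dimension 8 + 63 = 71).

A_2 (sl(3)) + A_7 (sl(8))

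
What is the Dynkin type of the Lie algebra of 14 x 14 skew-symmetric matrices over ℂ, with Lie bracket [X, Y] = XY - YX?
D_7 (so(14))

This is so(14) with 14 even, which has dimension 14(14-1)/2 = 91 and rank 14/2 = 7. In the classification of classical Lie algebras, the orthogonal algebra so(2n) in an even number of variables has type D_n; here n = 7, so the Dynkin diagram is a chain of 5 nodes with a fork of two nodes at one end (D_7). Hence the type is D_7.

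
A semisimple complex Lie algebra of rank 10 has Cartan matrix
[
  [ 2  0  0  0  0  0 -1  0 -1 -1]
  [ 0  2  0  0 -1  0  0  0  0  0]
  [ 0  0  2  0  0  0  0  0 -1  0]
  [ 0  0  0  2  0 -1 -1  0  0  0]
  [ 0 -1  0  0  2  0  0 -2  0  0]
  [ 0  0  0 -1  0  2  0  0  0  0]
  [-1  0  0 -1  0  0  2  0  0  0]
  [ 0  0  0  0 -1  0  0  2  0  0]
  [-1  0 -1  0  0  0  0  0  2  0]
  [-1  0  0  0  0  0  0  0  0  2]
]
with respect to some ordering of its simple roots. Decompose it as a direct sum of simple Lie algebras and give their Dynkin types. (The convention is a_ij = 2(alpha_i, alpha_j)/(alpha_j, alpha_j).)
The diagram associated to this matrix has two connected components: the simple roots {alpha_2, alpha_5, alpha_8} form a chain of 3 nodes with a double edge at one end; the terminal node there is the unique short simple root (B_3), and {alpha_1, alpha_3, alpha_4, alpha_6, alpha_7, alpha_9, alpha_10} form a chain of 6 nodes with one extra node attached to the third node from one end (E_7). A semisimple Lie algebra decomposes uniquely as the direct sum of simple ideals, one per connected component of its Dynkin diagram, so g ≅ B_3 ⊕ E_7 (dimension 21 + 133 = 154).

B3 + E7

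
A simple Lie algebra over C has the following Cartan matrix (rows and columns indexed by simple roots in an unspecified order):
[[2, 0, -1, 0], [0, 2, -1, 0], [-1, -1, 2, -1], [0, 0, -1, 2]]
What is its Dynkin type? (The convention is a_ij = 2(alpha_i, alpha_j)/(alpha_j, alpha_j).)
D4

The matrix has rank 4 with 2's on the diagonal. Reading the off-diagonal entries as Dynkin edges (a single edge where a_ij = a_ji = -1; a double or triple edge where a_ij * a_ji = 2 or 3), the diagram is a chain of 2 nodes with a fork of two nodes at one end (D_4). One simple-root ordering that puts it in standard form is (alpha_1, alpha_3, alpha_2, alpha_4). So the algebra is type D_4, i.e. so(8).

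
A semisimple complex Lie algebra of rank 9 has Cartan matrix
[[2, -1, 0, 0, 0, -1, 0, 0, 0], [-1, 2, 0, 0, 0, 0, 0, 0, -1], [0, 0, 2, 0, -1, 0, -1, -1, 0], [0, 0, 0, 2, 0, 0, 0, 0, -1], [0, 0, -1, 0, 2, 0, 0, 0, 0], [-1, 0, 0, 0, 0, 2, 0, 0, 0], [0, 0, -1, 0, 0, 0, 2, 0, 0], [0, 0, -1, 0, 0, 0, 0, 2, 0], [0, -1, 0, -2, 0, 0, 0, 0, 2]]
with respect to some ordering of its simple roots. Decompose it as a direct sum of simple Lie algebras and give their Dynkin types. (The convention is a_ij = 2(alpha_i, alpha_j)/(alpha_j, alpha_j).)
The diagram associated to this matrix has two connected components: the simple roots {alpha_1, alpha_2, alpha_4, alpha_6, alpha_9} form a chain of 5 nodes with a double edge at one end; the terminal node there is the unique short simple root (B_5), and {alpha_3, alpha_5, alpha_7, alpha_8} form a chain of 2 nodes with a fork of two nodes at one end (D_4). A semisimple Lie algebra decomposes uniquely as the direct sum of simple ideals, one per connected component of its Dynkin diagram, so g ≅ B_5 ⊕ D_4 (dimension 55 + 28 = 83).

B5 + D4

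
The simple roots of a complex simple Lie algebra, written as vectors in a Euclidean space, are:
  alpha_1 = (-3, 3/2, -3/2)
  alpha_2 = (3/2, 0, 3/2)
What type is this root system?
Compute the Cartan integers a_ij = 2(alpha_i, alpha_j)/(alpha_j, alpha_j); the resulting 2x2 Cartan matrix is
[[2, -3], [-1, 2]].
The roots have two lengths (squared-length ratio 3:1); the short ones are alpha_{2}. The associated Dynkin diagram is two nodes joined by a triple edge (G_2), so the type is G_2.

G_2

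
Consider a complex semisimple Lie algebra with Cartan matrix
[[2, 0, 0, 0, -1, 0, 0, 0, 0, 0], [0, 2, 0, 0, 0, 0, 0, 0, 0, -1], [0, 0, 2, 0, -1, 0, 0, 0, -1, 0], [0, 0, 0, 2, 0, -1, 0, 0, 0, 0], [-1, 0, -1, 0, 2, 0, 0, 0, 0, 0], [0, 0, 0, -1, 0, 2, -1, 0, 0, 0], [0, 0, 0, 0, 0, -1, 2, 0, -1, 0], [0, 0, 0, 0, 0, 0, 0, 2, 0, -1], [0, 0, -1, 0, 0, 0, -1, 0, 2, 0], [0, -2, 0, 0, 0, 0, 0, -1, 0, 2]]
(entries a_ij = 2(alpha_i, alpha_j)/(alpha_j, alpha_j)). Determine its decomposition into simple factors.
type A_7 + type B_3

The diagram associated to this matrix has two connected components: the simple roots {alpha_1, alpha_3, alpha_4, alpha_5, alpha_6, alpha_7, alpha_9} form a chain of 7 nodes with single edges (A_7), and {alpha_2, alpha_8, alpha_10} form a chain of 3 nodes with a double edge at one end; the terminal node there is the unique short simple root (B_3). A semisimple Lie algebra decomposes uniquely as the direct sum of simple ideals, one per connected component of its Dynkin diagram, so g ≅ A_7 ⊕ B_3 (dimension 63 + 21 = 84).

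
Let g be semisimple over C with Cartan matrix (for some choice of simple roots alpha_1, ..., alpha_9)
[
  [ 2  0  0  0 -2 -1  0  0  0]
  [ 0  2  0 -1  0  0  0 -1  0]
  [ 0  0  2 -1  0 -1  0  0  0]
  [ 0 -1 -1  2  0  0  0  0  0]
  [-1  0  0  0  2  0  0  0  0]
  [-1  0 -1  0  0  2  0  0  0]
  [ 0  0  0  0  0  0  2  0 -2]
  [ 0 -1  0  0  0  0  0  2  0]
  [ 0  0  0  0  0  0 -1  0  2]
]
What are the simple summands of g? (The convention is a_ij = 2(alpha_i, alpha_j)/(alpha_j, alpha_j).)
The diagram associated to this matrix has two connected components: the simple roots {alpha_7, alpha_9} form a chain of 2 nodes with a double edge at one end; the terminal node there is the unique short simple root (B_2), and {alpha_1, alpha_2, alpha_3, alpha_4, alpha_5, alpha_6, alpha_8} form a chain of 7 nodes with a double edge at one end; the terminal node there is the unique short simple root (B_7). A semisimple Lie algebra decomposes uniquely as the direct sum of simple ideals, one per connected component of its Dynkin diagram, so g ≅ B_2 ⊕ B_7 (dimension 10 + 105 = 115).

type B_2 ⊕ type B_7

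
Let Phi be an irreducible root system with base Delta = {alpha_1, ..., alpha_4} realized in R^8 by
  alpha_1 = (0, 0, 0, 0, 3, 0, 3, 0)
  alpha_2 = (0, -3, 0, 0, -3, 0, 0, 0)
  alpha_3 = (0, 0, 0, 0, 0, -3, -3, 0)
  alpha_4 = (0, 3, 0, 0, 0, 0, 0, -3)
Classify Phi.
Compute the Cartan integers a_ij = 2(alpha_i, alpha_j)/(alpha_j, alpha_j); the resulting 4x4 Cartan matrix is
[[2, -1, -1, 0], [-1, 2, 0, -1], [-1, 0, 2, 0], [0, -1, 0, 2]].
All simple roots have the same length, so the diagram is simply laced. The associated Dynkin diagram is a chain of 4 nodes with single edges (A_4), so the type is A_4 (the algebra sl(5)).

A4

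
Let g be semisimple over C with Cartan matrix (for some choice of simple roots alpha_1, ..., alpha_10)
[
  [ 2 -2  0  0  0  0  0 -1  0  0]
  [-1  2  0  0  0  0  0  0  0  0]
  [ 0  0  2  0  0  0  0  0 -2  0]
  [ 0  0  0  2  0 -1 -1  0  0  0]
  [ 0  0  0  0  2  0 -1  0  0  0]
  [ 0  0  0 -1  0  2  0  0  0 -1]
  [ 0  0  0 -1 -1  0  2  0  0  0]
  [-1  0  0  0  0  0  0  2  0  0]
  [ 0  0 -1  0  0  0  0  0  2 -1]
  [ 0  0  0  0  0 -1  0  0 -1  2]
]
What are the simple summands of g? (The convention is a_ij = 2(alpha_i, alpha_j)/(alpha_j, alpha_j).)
The diagram associated to this matrix has two connected components: the simple roots {alpha_1, alpha_2, alpha_8} form a chain of 3 nodes with a double edge at one end; the terminal node there is the unique short simple root (B_3), and {alpha_3, alpha_4, alpha_5, alpha_6, alpha_7, alpha_9, alpha_10} form a chain of 7 nodes with a double edge at one end; the terminal node there is the unique long simple root (C_7). A semisimple Lie algebra decomposes uniquely as the direct sum of simple ideals, one per connected component of its Dynkin diagram, so g ≅ B_3 ⊕ C_7 (dimension 21 + 105 = 126).

B3 ⊕ C7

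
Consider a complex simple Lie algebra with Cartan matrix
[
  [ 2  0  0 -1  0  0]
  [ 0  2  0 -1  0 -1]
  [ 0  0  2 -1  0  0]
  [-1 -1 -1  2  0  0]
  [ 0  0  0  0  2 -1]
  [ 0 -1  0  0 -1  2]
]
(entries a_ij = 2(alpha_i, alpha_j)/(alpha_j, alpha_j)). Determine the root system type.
The matrix has rank 6 with 2's on the diagonal. Reading the off-diagonal entries as Dynkin edges (a single edge where a_ij = a_ji = -1; a double or triple edge where a_ij * a_ji = 2 or 3), the diagram is a chain of 4 nodes with a fork of two nodes at one end (D_6). One simple-root ordering that puts it in standard form is (alpha_5, alpha_6, alpha_2, alpha_4, alpha_3, alpha_1). So the algebra is type D_6, i.e. so(12).

D_6 (so(12))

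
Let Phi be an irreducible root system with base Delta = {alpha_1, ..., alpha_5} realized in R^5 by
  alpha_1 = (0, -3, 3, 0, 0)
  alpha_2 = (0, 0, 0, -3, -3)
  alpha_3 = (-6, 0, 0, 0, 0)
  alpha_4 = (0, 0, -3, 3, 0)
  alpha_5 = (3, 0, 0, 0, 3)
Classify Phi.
C5

Compute the Cartan integers a_ij = 2(alpha_i, alpha_j)/(alpha_j, alpha_j); the resulting 5x5 Cartan matrix is
[[2, 0, 0, -1, 0], [0, 2, 0, -1, -1], [0, 0, 2, 0, -2], [-1, -1, 0, 2, 0], [0, -1, -1, 0, 2]].
The roots have two lengths (squared-length ratio 2:1); the short ones are alpha_{1,2,4,5}. The associated Dynkin diagram is a chain of 5 nodes with a double edge at one end; the terminal node there is the unique long simple root (C_5), so the type is C_5 (the algebra sp(10)).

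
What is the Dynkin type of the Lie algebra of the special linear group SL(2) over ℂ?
type A_1

This is sl(2), which has dimension 2^2 - 1 = 3 and rank 2 - 1 = 1 (a Cartan subalgebra is the diagonal traceless matrices). In the classification of classical Lie algebras, the special linear algebra sl(n+1) has type A_n; here n = 1, so the Dynkin diagram is a chain of 1 nodes with single edges (A_1). Hence the type is A_1.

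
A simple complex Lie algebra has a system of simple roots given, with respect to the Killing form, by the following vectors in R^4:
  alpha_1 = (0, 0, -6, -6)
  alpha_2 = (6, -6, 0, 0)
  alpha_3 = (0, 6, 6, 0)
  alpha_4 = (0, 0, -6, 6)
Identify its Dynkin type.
Compute the Cartan integers a_ij = 2(alpha_i, alpha_j)/(alpha_j, alpha_j); the resulting 4x4 Cartan matrix is
[[2, 0, -1, 0], [0, 2, -1, 0], [-1, -1, 2, -1], [0, 0, -1, 2]].
All simple roots have the same length, so the diagram is simply laced. The associated Dynkin diagram is a chain of 2 nodes with a fork of two nodes at one end (D_4), so the type is D_4 (the algebra so(8)).

D_4 (so(8))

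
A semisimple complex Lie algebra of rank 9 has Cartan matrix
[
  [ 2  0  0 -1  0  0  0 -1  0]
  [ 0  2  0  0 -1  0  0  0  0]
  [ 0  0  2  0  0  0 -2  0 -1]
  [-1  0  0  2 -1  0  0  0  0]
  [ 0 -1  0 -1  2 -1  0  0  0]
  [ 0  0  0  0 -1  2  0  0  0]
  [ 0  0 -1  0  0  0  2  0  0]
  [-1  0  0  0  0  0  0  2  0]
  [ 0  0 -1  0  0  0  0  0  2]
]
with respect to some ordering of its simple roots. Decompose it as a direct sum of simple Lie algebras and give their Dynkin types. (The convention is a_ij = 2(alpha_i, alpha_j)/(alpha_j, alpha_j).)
B3 + D6

The diagram associated to this matrix has two connected components: the simple roots {alpha_3, alpha_7, alpha_9} form a chain of 3 nodes with a double edge at one end; the terminal node there is the unique short simple root (B_3), and {alpha_1, alpha_2, alpha_4, alpha_5, alpha_6, alpha_8} form a chain of 4 nodes with a fork of two nodes at one end (D_6). A semisimple Lie algebra decomposes uniquely as the direct sum of simple ideals, one per connected component of its Dynkin diagram, so g ≅ B_3 ⊕ D_6 (dimension 21 + 66 = 87).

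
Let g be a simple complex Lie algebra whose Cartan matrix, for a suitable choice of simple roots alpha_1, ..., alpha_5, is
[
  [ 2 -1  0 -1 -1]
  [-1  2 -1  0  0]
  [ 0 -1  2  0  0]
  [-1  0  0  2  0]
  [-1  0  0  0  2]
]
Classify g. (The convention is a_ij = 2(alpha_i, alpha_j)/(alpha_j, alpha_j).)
type D_5

The matrix has rank 5 with 2's on the diagonal. Reading the off-diagonal entries as Dynkin edges (a single edge where a_ij = a_ji = -1; a double or triple edge where a_ij * a_ji = 2 or 3), the diagram is a chain of 3 nodes with a fork of two nodes at one end (D_5). One simple-root ordering that puts it in standard form is (alpha_3, alpha_2, alpha_1, alpha_4, alpha_5). So the algebra is type D_5, i.e. so(10).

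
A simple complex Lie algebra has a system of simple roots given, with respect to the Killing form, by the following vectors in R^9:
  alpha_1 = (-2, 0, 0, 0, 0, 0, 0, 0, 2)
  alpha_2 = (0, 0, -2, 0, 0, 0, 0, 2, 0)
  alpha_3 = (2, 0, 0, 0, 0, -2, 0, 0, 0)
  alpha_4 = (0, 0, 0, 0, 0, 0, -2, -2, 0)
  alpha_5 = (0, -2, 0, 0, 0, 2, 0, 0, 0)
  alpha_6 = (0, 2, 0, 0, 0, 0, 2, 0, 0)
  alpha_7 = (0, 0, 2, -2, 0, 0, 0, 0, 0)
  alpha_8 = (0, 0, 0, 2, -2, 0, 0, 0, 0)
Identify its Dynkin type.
A8

Compute the Cartan integers a_ij = 2(alpha_i, alpha_j)/(alpha_j, alpha_j); the resulting 8x8 Cartan matrix is
[[2, 0, -1, 0, 0, 0, 0, 0], [0, 2, 0, -1, 0, 0, -1, 0], [-1, 0, 2, 0, -1, 0, 0, 0], [0, -1, 0, 2, 0, -1, 0, 0], [0, 0, -1, 0, 2, -1, 0, 0], [0, 0, 0, -1, -1, 2, 0, 0], [0, -1, 0, 0, 0, 0, 2, -1], [0, 0, 0, 0, 0, 0, -1, 2]].
All simple roots have the same length, so the diagram is simply laced. The associated Dynkin diagram is a chain of 8 nodes with single edges (A_8), so the type is A_8 (the algebra sl(9)).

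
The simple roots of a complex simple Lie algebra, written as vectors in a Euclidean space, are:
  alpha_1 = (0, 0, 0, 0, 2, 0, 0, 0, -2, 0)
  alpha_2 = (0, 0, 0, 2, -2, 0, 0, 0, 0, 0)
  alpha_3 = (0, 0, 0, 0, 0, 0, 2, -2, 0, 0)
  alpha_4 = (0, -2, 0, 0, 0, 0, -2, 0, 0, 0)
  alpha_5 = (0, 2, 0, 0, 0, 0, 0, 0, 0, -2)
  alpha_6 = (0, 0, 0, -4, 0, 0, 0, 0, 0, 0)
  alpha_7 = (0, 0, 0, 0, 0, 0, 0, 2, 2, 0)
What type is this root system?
Compute the Cartan integers a_ij = 2(alpha_i, alpha_j)/(alpha_j, alpha_j); the resulting 7x7 Cartan matrix is
[[2, -1, 0, 0, 0, 0, -1], [-1, 2, 0, 0, 0, -1, 0], [0, 0, 2, -1, 0, 0, -1], [0, 0, -1, 2, -1, 0, 0], [0, 0, 0, -1, 2, 0, 0], [0, -2, 0, 0, 0, 2, 0], [-1, 0, -1, 0, 0, 0, 2]].
The roots have two lengths (squared-length ratio 2:1); the short ones are alpha_{1,2,3,4,5,7}. The associated Dynkin diagram is a chain of 7 nodes with a double edge at one end; the terminal node there is the unique long simple root (C_7), so the type is C_7 (the algebra sp(14)).

C_7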